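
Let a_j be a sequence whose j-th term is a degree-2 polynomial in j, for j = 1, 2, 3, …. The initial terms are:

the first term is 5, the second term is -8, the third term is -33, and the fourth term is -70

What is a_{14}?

-1100

1st diffs: -13, -25, -37.
2nd diffs: -12, -12 (constant).
Newton forward-difference form: a_j = 5 + (-13)·C(j-1,1) + (-12)·C(j-1,2).
At j = 14: j-1 = 13, so a_{14} = 5 - 169 - 936 = -1100.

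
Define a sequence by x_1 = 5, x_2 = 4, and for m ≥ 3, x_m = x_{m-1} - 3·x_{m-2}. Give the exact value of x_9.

-335

Compute successive terms:
x_3 = -11; x_4 = -23; x_5 = 10; x_6 = 79; x_7 = 49; x_8 = -188; x_9 = -335.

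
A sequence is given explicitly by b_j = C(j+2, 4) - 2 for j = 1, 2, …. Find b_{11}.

713

C(13, 4) = 715, so b_{11} = 713.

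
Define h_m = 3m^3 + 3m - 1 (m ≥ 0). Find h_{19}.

20633

h_{19} = 3·19^3 + 3·19 - 1 = 20633.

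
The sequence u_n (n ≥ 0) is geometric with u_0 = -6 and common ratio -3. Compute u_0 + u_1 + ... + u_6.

u_n = (-6)·(-3)^(n-0).
S = (-6)·((-3)^7 - 1)/(-3 - 1) = (-6)·(-2187 - 1)/(-4) = -3282.

-3282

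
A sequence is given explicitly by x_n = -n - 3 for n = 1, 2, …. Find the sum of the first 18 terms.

-225

Over n = 1..18: Σn = 171.
Total = (-1)·171 + (-3)·18 = -225.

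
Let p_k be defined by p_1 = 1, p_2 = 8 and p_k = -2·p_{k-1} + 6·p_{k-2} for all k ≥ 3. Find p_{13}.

-6620224

p_3 = -10, p_4 = 68, p_5 = -196, …, p_{10} = 136832, p_{11} = -497824, p_{12} = 1816640, p_{13} = -6620224.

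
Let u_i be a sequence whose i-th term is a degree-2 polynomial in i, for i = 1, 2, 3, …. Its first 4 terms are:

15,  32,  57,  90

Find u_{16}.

1110

1st diffs: 17, 25, 33.
2nd diffs: 8, 8 (constant).
So u_i = 4i^2 + 5i + 6.
Evaluating at i = 16 gives u_{16} = 1110.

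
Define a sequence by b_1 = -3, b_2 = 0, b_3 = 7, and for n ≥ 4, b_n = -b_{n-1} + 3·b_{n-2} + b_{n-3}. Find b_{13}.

13555

b_4 = -10;  b_5 = 31;  b_6 = -54;  b_7 = 137;  b_8 = -268;  b_9 = 625;  b_{10} = -1292;  b_{11} = 2899;  b_{12} = -6150;  b_{13} = 13555.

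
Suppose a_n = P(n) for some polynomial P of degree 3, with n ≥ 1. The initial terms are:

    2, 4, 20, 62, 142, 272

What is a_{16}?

6962

1st diffs: 2, 16, 42, 80, 130.
2nd diffs: 14, 26, 38, 50.
3rd diffs: 12, 12, 12 (constant).
Newton forward-difference form: a_n = 2 + 2·C(n-1,1) + 14·C(n-1,2) + 12·C(n-1,3).
At n = 16: n-1 = 15, so a_{16} = 2 + 30 + 1470 + 5460 = 6962.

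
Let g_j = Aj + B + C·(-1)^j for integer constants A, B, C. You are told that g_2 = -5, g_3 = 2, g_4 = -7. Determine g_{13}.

Write the equations: 2A + B + C = -5; 3A + B - C = 2; 4A + B + C = -7.
Subtracting the first from the second: A - 2C = 7.
Subtracting the second from the third: A + 2C = -9.
Solving: C = -4, A = -1, then B = 1.
So g_j = -1·j + 1 + (-4)·(-1)^j; at j=13 this is -8.

-8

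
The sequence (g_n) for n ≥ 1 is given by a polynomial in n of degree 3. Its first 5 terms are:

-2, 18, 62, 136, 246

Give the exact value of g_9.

1st diffs: 20, 44, 74, 110.
2nd diffs: 24, 30, 36.
3rd diffs: 6, 6 (constant).
Newton forward-difference form: g_n = -2 + 20·C(n-1,1) + 24·C(n-1,2) + 6·C(n-1,3).
At n = 9: n-1 = 8, so g_9 = -2 + 160 + 672 + 336 = 1166.

1166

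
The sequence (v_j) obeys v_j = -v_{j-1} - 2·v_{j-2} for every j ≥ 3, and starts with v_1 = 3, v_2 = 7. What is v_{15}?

Compute successive terms:
v_3 = -13; v_4 = -1; v_5 = 27; …; v_{12} = 95; v_{13} = -453; v_{14} = 263; v_{15} = 643.

643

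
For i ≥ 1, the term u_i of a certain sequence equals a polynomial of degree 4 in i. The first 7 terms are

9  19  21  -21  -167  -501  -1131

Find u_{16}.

-49821

1st diffs: 10, 2, -42, -146, -334, -630.
2nd diffs: -8, -44, -104, -188, -296.
3rd diffs: -36, -60, -84, -108.
4th diffs: -24, -24, -24 (constant).
Newton forward-difference form: u_i = 9 + 10·C(i-1,1) + (-8)·C(i-1,2) + (-36)·C(i-1,3) + (-24)·C(i-1,4).
At i = 16: i-1 = 15, so u_{16} = 9 + 150 - 840 - 16380 - 32760 = -49821.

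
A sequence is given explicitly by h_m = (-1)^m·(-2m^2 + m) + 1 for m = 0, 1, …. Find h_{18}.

(-1)^18 = 1; -2m^2 + m at m=18 is -630; so h_{18} = -629.

-629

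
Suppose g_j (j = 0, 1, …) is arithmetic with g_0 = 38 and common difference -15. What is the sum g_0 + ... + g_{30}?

g_j = 38 + (j - 0)·(-15).
g_{30} = -412; S = 31·(38 + (-412))/2 = -5797.

-5797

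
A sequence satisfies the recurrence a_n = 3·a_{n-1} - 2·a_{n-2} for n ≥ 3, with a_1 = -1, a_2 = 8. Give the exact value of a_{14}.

73718

Step forward from the initial values:
a_3 = 26;  a_4 = 62;  a_5 = 134;  …;  a_{11} = 9206;  a_{12} = 18422;  a_{13} = 36854;  a_{14} = 73718.
(Characteristic roots are 2 and 1.)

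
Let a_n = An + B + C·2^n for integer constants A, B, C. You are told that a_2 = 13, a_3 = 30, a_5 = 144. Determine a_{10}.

5089

At n = 2, 3, 5: 2A + B + 4C = 13; 3A + B + 8C = 30; 5A + B + 32C = 144.
Subtracting the first from the second: A + 4C = 17.
Subtracting the second from the third: 2A + 24C = 114.
Solving: C = 5, A = -3, then B = -1.
So a_n = -3·n + (-1) + 5·2^n; at n=10 this is 5089.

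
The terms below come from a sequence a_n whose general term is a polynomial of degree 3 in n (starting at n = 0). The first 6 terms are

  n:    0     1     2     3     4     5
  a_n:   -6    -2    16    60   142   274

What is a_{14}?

1st diffs: 4, 18, 44, 82, 132.
2nd diffs: 14, 26, 38, 50.
3rd diffs: 12, 12, 12 (constant).
Newton forward-difference form: a_n = -6 + 4·C(n,1) + 14·C(n,2) + 12·C(n,3).
At n = 14: n = 14, so a_{14} = -6 + 56 + 1274 + 4368 = 5692.

5692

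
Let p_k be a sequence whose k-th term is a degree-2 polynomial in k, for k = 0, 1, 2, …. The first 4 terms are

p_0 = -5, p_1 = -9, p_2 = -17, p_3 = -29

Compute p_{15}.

1st diffs: -4, -8, -12.
2nd diffs: -4, -4 (constant).
So p_k = -2k^2 - 2k - 5.
Evaluating at k = 15 gives p_{15} = -485.

-485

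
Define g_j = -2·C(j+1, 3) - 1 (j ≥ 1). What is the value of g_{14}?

C(15, 3) = 455, so g_{14} = -911.

-911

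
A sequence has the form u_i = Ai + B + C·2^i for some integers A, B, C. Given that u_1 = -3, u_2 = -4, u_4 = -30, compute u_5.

-73

The three given values yield: A + B + 2C = -3; 2A + B + 4C = -4; 4A + B + 16C = -30.
Subtracting the first from the second: A + 2C = -1.
Subtracting the second from the third: 2A + 12C = -26.
Solving: C = -3, A = 5, then B = -2.
Therefore u_5 = 25 + (-2) + (-3)·32 = -73.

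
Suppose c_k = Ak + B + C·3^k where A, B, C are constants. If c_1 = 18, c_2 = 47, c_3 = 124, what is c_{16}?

172186965

The three given values yield: A + B + 3C = 18; 2A + B + 9C = 47; 3A + B + 27C = 124.
Subtracting the first from the second: A + 6C = 29.
Subtracting the second from the third: A + 18C = 77.
Solving: C = 4, A = 5, then B = 1.
Hence c_{16} = 5·16 + 1 + 4·43046721 = 172186965.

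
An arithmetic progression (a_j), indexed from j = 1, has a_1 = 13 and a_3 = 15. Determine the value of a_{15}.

Common difference d = (15 - 13) / (3 - 1) = 1.
a_j = 13 + (j - 1)·1.
a_{15} = 13 + 14·1 = 27.

27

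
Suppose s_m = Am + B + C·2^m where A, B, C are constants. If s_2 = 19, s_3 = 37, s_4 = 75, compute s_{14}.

Plug in m = 2, 3, 4: 2A + B + 4C = 19; 3A + B + 8C = 37; 4A + B + 16C = 75.
Subtracting the first from the second: A + 4C = 18.
Subtracting the second from the third: A + 8C = 38.
Solving: C = 5, A = -2, then B = 3.
Hence s_{14} = -2·14 + 3 + 5·16384 = 81895.

81895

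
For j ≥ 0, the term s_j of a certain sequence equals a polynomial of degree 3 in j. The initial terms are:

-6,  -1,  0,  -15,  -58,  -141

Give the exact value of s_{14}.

-4668

1st diffs: 5, 1, -15, -43, -83.
2nd diffs: -4, -16, -28, -40.
3rd diffs: -12, -12, -12 (constant).
Newton forward-difference form: s_j = -6 + 5·C(j,1) + (-4)·C(j,2) + (-12)·C(j,3).
At j = 14: j = 14, so s_{14} = -6 + 70 - 364 - 4368 = -4668.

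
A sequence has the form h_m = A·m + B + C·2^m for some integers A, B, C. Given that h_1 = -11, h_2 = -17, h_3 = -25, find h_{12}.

The three given values yield: A + B + 2C = -11; 2A + B + 4C = -17; 3A + B + 8C = -25.
Subtracting the first from the second: A + 2C = -6.
Subtracting the second from the third: A + 4C = -8.
Solving: C = -1, A = -4, then B = -5.
Therefore h_{12} = -48 + (-5) + (-1)·4096 = -4149.

-4149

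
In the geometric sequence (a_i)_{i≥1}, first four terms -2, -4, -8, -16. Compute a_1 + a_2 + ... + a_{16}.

Common ratio r = 2.
a_i = (-2)·2^(i-1).
S = (-2)·(2^16 - 1)/(2 - 1) = (-2)·(65536 - 1)/(1) = -131070.

-131070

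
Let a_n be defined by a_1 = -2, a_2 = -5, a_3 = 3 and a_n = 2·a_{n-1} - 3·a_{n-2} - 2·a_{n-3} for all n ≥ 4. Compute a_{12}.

Applying the relation repeatedly:
a_4 = 25  a_5 = 51  a_6 = 21  a_7 = -161  a_8 = -487  a_9 = -533  a_{10} = 717  a_{11} = 4007  a_{12} = 6929.

6929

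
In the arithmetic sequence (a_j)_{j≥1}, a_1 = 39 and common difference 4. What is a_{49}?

231

a_j = 39 + (j - 1)·4.
a_{49} = 39 + 48·4 = 231.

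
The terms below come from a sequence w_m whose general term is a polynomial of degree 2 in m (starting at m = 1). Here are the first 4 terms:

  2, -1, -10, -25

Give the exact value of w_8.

1st diffs: -3, -9, -15.
2nd diffs: -6, -6 (constant).
So w_m = -3m^2 + 6m - 1.
Evaluating at m = 8 gives w_8 = -145.

-145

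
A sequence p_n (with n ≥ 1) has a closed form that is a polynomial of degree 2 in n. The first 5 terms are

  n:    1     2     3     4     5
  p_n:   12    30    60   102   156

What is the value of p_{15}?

1356

1st diffs: 18, 30, 42, 54.
2nd diffs: 12, 12, 12 (constant).
Newton forward-difference form: p_n = 12 + 18·C(n-1,1) + 12·C(n-1,2).
At n = 15: n-1 = 14, so p_{15} = 12 + 252 + 1092 = 1356.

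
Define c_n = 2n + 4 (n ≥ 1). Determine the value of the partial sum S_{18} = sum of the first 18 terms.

414

Over n = 1..18: Σn = 171.
Total = (2)·171 + (4)·18 = 414.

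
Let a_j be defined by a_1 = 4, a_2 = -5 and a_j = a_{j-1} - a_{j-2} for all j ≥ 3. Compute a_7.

4

Step forward from the initial values:
a_3 = -9;  a_4 = -4;  a_5 = 5;  a_6 = 9;  a_7 = 4.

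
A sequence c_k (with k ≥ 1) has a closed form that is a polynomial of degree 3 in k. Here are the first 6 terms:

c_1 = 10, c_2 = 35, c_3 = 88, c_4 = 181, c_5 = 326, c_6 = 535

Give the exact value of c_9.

1666

1st diffs: 25, 53, 93, 145, 209.
2nd diffs: 28, 40, 52, 64.
3rd diffs: 12, 12, 12 (constant).
Newton forward-difference form: c_k = 10 + 25·C(k-1,1) + 28·C(k-1,2) + 12·C(k-1,3).
At k = 9: k-1 = 8, so c_9 = 10 + 200 + 784 + 672 = 1666.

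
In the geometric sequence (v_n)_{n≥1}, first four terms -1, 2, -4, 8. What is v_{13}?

-4096

Common ratio r = -2.
v_n = (-1)·(-2)^(n-1).
v_{13} = (-1)·(-2)^12 = -4096.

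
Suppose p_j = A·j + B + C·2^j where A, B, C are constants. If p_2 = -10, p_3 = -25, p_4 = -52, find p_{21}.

Write the equations: 2A + B + 4C = -10; 3A + B + 8C = -25; 4A + B + 16C = -52.
Subtracting the first from the second: A + 4C = -15.
Subtracting the second from the third: A + 8C = -27.
Solving: C = -3, A = -3, then B = 8.
Hence p_{21} = -3·21 + 8 + (-3)·2097152 = -6291511.

-6291511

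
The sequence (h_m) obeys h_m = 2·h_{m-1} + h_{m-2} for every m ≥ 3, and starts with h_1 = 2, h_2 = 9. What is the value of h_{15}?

Applying the relation repeatedly:
h_3 = 20, h_4 = 49, h_5 = 118, …, h_{12} = 56425, h_{13} = 136222, h_{14} = 328869, h_{15} = 793960.

793960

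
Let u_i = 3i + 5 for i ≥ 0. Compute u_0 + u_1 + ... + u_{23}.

Over i = 0..23: Σi = 276.
Total = (3)·276 + (5)·24 = 948.

948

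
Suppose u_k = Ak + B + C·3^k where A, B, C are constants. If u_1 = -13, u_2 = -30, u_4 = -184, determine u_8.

-13164

Write the equations: A + B + 3C = -13; 2A + B + 9C = -30; 4A + B + 81C = -184.
Subtracting the first from the second: A + 6C = -17.
Subtracting the second from the third: 2A + 72C = -154.
Solving: C = -2, A = -5, then B = -2.
Therefore u_8 = -40 + (-2) + (-2)·6561 = -13164.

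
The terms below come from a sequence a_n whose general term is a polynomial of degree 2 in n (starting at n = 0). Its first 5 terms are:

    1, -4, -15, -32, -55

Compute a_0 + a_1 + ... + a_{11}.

1st diffs: -5, -11, -17, -23.
2nd diffs: -6, -6, -6 (constant).
Newton forward-difference form: a_n = 1 + (-5)·C(n,1) + (-6)·C(n,2).
Continuing: …, -84, -119, -160, -207, …, a_{11} = -384.
Summing n = 0..11 (12 terms) gives -1638.

-1638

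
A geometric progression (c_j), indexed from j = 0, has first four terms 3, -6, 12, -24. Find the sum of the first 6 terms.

Common ratio r = -2.
c_j = 3·(-2)^(j-0).
S = 3·((-2)^6 - 1)/(-2 - 1) = 3·(64 - 1)/(-3) = -63.

-63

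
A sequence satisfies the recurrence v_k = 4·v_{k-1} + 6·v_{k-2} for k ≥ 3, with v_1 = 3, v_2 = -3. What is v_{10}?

200400

Compute successive terms:
v_3 = 6; v_4 = 6; v_5 = 60; v_6 = 276; v_7 = 1464; v_8 = 7512; v_9 = 38832; v_{10} = 200400.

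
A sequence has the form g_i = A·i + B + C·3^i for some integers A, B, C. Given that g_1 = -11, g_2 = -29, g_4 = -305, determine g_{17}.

Write the equations: A + B + 3C = -11; 2A + B + 9C = -29; 4A + B + 81C = -305.
Subtracting the first from the second: A + 6C = -18.
Subtracting the second from the third: 2A + 72C = -276.
Solving: C = -4, A = 6, then B = -5.
Hence g_{17} = 6·17 + (-5) + (-4)·129140163 = -516560555.

-516560555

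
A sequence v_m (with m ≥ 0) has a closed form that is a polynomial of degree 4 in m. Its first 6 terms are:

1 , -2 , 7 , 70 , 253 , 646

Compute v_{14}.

1st diffs: -3, 9, 63, 183, 393.
2nd diffs: 12, 54, 120, 210.
3rd diffs: 42, 66, 90.
4th diffs: 24, 24 (constant).
So v_m = m^4 + m^3 - 4m^2 - m + 1.
Evaluating at m = 14 gives v_{14} = 40363.

40363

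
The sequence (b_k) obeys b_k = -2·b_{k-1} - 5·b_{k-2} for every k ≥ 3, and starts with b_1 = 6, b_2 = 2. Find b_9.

-4506

b_3 = -34  b_4 = 58  b_5 = 54  b_6 = -398  b_7 = 526  b_8 = 938  b_9 = -4506.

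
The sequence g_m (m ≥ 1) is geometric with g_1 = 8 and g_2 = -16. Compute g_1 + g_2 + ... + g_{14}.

Common ratio r = -2.
g_m = 8·(-2)^(m-1).
S = 8·((-2)^14 - 1)/(-2 - 1) = 8·(16384 - 1)/(-3) = -43688.

-43688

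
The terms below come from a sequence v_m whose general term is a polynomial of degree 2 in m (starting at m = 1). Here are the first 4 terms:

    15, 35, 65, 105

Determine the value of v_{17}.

1st diffs: 20, 30, 40.
2nd diffs: 10, 10 (constant).
Newton forward-difference form: v_m = 15 + 20·C(m-1,1) + 10·C(m-1,2).
At m = 17: m-1 = 16, so v_{17} = 15 + 320 + 1200 = 1535.

1535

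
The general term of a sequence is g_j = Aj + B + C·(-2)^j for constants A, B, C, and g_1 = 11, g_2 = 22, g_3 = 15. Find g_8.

304

At j = 1, 2, 3: A + B - 2C = 11; 2A + B + 4C = 22; 3A + B - 8C = 15.
Subtracting the first from the second: A + 6C = 11.
Subtracting the second from the third: A - 12C = -7.
Solving: C = 1, A = 5, then B = 8.
Therefore g_8 = 40 + 8 + 1·256 = 304.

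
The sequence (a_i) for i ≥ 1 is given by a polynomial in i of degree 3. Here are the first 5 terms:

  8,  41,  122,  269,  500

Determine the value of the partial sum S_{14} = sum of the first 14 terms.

1st diffs: 33, 81, 147, 231.
2nd diffs: 48, 66, 84.
3rd diffs: 18, 18 (constant).
Newton forward-difference form: a_i = 8 + 33·C(i-1,1) + 48·C(i-1,2) + 18·C(i-1,3).
Continuing: …, 833, 1286, 1877, 2624, …, a_{14} = 9329.
Summing i = 1..14 (14 terms) gives 38605.

38605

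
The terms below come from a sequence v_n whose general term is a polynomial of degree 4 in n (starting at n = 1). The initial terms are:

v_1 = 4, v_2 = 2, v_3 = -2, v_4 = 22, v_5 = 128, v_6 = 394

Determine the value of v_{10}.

5458

1st diffs: -2, -4, 24, 106, 266.
2nd diffs: -2, 28, 82, 160.
3rd diffs: 30, 54, 78.
4th diffs: 24, 24 (constant).
So v_n = n^4 - 5n^3 + 4n^2 + 6n - 2.
Evaluating at n = 10 gives v_{10} = 5458.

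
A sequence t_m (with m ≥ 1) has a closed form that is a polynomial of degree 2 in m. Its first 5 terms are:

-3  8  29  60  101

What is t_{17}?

1st diffs: 11, 21, 31, 41.
2nd diffs: 10, 10, 10 (constant).
Newton forward-difference form: t_m = -3 + 11·C(m-1,1) + 10·C(m-1,2).
At m = 17: m-1 = 16, so t_{17} = -3 + 176 + 1200 = 1373.

1373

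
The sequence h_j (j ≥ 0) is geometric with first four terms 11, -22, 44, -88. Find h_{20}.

Common ratio r = -2.
h_j = 11·(-2)^(j-0).
h_{20} = 11·(-2)^20 = 11534336.

11534336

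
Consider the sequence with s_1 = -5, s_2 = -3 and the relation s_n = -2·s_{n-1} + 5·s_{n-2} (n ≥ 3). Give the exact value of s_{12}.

Applying the relation repeatedly:
s_3 = -19  s_4 = 23  s_5 = -141  s_6 = 397  s_7 = -1499  s_8 = 4983  s_9 = -17461  s_{10} = 59837  s_{11} = -206979  s_{12} = 713143.

713143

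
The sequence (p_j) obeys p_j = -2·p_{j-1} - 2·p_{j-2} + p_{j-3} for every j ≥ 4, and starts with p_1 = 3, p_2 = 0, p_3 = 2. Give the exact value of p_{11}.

Step forward from the initial values:
p_4 = -1; p_5 = -2; p_6 = 8; p_7 = -13; p_8 = 8; p_9 = 18; p_{10} = -65; p_{11} = 102.

102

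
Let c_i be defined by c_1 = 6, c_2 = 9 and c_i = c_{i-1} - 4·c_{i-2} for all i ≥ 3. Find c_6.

Applying the relation repeatedly:
c_3 = -15  c_4 = -51  c_5 = 9  c_6 = 213.

213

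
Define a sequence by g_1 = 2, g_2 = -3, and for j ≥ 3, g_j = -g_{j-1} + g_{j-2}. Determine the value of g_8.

-55

Iterate the recurrence:
g_3 = 5, g_4 = -8, g_5 = 13, g_6 = -21, g_7 = 34, g_8 = -55.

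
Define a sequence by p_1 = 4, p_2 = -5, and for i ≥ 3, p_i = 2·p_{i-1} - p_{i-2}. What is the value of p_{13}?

Step forward from the initial values:
p_3 = -14;  p_4 = -23;  p_5 = -32;  …;  p_{10} = -77;  p_{11} = -86;  p_{12} = -95;  p_{13} = -104.
(Characteristic roots are 1 and 1.)

-104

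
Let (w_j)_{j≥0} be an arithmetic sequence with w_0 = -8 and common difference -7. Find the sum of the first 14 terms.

-749

w_j = -8 + (j - 0)·(-7).
w_{13} = -99; S = 14·(-8 + (-99))/2 = -749.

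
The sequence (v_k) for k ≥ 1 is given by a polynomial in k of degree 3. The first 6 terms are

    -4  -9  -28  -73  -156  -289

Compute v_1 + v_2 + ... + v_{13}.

-13026

1st diffs: -5, -19, -45, -83, -133.
2nd diffs: -14, -26, -38, -50.
3rd diffs: -12, -12, -12 (constant).
So v_k = -2k^3 + 5k^2 - 6k - 1.
Continuing: …, -484, -753, -1108, -1561, …, v_{13} = -3628.
Summing k = 1..13 (13 terms) gives -13026.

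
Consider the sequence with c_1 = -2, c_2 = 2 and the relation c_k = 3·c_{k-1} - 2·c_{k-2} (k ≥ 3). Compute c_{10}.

Applying the relation repeatedly:
c_3 = 10, c_4 = 26, c_5 = 58, c_6 = 122, c_7 = 250, c_8 = 506, c_9 = 1018, c_{10} = 2042.
(Characteristic roots are 2 and 1.)

2042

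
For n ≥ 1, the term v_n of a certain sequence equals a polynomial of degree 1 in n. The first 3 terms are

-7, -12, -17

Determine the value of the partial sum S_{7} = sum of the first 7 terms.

1st diffs: -5, -5 (constant).
So v_n = -5n - 2.
Continuing: -22, -27, -32, -37.
Summing n = 1..7 (7 terms) gives -154.

-154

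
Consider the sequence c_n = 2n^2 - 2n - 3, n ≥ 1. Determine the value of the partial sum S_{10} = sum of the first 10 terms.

Over n = 1..10: Σn = 55, Σn² = 385.
Total = (2)·385 + (-2)·55 + (-3)·10 = 630.

630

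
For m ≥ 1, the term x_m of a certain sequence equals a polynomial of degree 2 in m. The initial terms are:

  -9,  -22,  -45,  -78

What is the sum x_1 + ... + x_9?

1st diffs: -13, -23, -33.
2nd diffs: -10, -10 (constant).
Newton forward-difference form: x_m = -9 + (-13)·C(m-1,1) + (-10)·C(m-1,2).
Continuing: …, -121, -174, -237, -310, …, x_9 = -393.
Summing m = 1..9 (9 terms) gives -1389.

-1389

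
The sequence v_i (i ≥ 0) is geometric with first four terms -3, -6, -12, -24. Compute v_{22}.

-12582912

Common ratio r = 2.
v_i = (-3)·2^(i-0).
v_{22} = (-3)·2^22 = -12582912.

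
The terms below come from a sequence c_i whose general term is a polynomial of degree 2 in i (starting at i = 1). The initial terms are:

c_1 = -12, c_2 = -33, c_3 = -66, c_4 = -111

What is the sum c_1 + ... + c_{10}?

1st diffs: -21, -33, -45.
2nd diffs: -12, -12 (constant).
Newton forward-difference form: c_i = -12 + (-21)·C(i-1,1) + (-12)·C(i-1,2).
Continuing: …, -168, -237, -318, -411, …, c_{10} = -633.
Summing i = 1..10 (10 terms) gives -2505.

-2505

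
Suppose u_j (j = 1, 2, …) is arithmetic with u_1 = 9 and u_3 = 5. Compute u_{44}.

Common difference d = (5 - 9) / (3 - 1) = -2.
u_j = 9 + (j - 1)·(-2).
u_{44} = 9 + 43·(-2) = -77.

-77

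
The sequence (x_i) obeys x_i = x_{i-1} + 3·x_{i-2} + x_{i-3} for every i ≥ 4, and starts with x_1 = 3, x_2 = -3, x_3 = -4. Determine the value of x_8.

Iterate the recurrence:
x_4 = -10  x_5 = -25  x_6 = -59  x_7 = -144  x_8 = -346.

-346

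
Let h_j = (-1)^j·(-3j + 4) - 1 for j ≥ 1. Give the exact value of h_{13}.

(-1)^13 = -1; -3j + 4 at j=13 is -35; so h_{13} = 34.

34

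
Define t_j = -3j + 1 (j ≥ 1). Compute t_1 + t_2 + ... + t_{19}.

-551

Over j = 1..19: Σj = 190.
Total = (-3)·190 + (1)·19 = -551.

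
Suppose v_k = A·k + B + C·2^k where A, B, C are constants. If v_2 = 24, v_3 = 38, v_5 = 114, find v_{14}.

At k = 2, 3, 5: 2A + B + 4C = 24; 3A + B + 8C = 38; 5A + B + 32C = 114.
Subtracting the first from the second: A + 4C = 14.
Subtracting the second from the third: 2A + 24C = 76.
Solving: C = 3, A = 2, then B = 8.
So v_k = 2·k + 8 + 3·2^k; at k=14 this is 49188.

49188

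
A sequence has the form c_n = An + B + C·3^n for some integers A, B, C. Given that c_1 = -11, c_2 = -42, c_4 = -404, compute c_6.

-3646

Plug in n = 1, 2, 4: A + B + 3C = -11; 2A + B + 9C = -42; 4A + B + 81C = -404.
Subtracting the first from the second: A + 6C = -31.
Subtracting the second from the third: 2A + 72C = -362.
Solving: C = -5, A = -1, then B = 5.
Therefore c_6 = -6 + 5 + (-5)·729 = -3646.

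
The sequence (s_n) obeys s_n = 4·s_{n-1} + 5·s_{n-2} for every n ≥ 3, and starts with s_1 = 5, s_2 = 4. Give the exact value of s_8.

Applying the relation repeatedly:
s_3 = 41  s_4 = 184  s_5 = 941  s_6 = 4684  s_7 = 23441  s_8 = 117184.
(Characteristic roots are 5 and -1.)

117184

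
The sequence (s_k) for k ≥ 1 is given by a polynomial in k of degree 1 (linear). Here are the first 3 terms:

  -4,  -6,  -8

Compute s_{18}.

1st diffs: -2, -2 (constant).
So s_k = -2k - 2.
Evaluating at k = 18 gives s_{18} = -38.

-38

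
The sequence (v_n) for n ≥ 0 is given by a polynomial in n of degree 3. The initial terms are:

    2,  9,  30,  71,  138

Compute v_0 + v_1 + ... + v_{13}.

11767

1st diffs: 7, 21, 41, 67.
2nd diffs: 14, 20, 26.
3rd diffs: 6, 6 (constant).
So v_n = n^3 + 4n^2 + 2n + 2.
Continuing: …, 237, 374, 555, 786, …, v_{13} = 2901.
Summing n = 0..13 (14 terms) gives 11767.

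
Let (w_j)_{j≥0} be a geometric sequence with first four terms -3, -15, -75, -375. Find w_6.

-46875

Common ratio r = 5.
w_j = (-3)·5^(j-0).
w_6 = (-3)·5^6 = -46875.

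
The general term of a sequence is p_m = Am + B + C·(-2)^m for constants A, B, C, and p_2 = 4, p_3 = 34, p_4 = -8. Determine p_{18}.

At m = 2, 3, 4: 2A + B + 4C = 4; 3A + B - 8C = 34; 4A + B + 16C = -8.
Subtracting the first from the second: A - 12C = 30.
Subtracting the second from the third: A + 24C = -42.
Solving: C = -2, A = 6, then B = 0.
Therefore p_{18} = 108 + 0 + (-2)·262144 = -524180.

-524180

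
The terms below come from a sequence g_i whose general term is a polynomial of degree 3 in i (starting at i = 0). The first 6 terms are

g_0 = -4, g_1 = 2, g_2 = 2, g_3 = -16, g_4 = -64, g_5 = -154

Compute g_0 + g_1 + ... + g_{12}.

-9880

1st diffs: 6, 0, -18, -48, -90.
2nd diffs: -6, -18, -30, -42.
3rd diffs: -12, -12, -12 (constant).
Newton forward-difference form: g_i = -4 + 6·C(i,1) + (-6)·C(i,2) + (-12)·C(i,3).
Continuing: …, -298, -508, -796, -1174, …, g_{12} = -2968.
Summing i = 0..12 (13 terms) gives -9880.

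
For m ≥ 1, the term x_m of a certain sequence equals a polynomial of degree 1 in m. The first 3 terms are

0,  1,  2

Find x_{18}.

17

1st diffs: 1, 1 (constant).
So x_m = m - 1.
Evaluating at m = 18 gives x_{18} = 17.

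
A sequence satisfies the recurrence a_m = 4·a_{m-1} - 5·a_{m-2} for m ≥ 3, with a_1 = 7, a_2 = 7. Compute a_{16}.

Compute successive terms:
a_3 = -7  a_4 = -63  a_5 = -217  …  a_{13} = 154343  a_{14} = 298487  a_{15} = 422233  a_{16} = 196497.

196497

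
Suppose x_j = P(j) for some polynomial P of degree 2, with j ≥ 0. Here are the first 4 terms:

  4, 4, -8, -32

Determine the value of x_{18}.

-1832

1st diffs: 0, -12, -24.
2nd diffs: -12, -12 (constant).
Newton forward-difference form: x_j = 4 + (-12)·C(j,2).
At j = 18: j = 18, so x_{18} = 4 - 1836 = -1832.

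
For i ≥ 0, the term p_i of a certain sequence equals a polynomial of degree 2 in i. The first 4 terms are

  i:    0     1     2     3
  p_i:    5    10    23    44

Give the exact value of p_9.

338

1st diffs: 5, 13, 21.
2nd diffs: 8, 8 (constant).
Newton forward-difference form: p_i = 5 + 5·C(i,1) + 8·C(i,2).
At i = 9: i = 9, so p_9 = 5 + 45 + 288 = 338.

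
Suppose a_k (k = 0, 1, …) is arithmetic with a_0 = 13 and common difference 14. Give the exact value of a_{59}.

839

a_k = 13 + (k - 0)·14.
a_{59} = 13 + 59·14 = 839.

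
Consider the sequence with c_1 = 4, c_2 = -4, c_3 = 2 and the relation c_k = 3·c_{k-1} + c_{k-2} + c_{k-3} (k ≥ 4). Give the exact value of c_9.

Step forward from the initial values:
c_4 = 6  c_5 = 16  c_6 = 56  c_7 = 190  c_8 = 642  c_9 = 2172.

2172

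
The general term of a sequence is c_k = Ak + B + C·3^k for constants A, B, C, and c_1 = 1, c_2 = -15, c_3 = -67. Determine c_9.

-59023

Write the equations: A + B + 3C = 1; 2A + B + 9C = -15; 3A + B + 27C = -67.
Subtracting the first from the second: A + 6C = -16.
Subtracting the second from the third: A + 18C = -52.
Solving: C = -3, A = 2, then B = 8.
Hence c_9 = 2·9 + 8 + (-3)·19683 = -59023.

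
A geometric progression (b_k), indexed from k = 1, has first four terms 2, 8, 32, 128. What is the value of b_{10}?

Common ratio r = 4.
b_k = 2·4^(k-1).
b_{10} = 2·4^9 = 524288.

524288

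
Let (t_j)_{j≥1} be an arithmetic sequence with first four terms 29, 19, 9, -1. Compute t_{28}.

-241

Common difference d = -10.
t_j = 29 + (j - 1)·(-10).
t_{28} = 29 + 27·(-10) = -241.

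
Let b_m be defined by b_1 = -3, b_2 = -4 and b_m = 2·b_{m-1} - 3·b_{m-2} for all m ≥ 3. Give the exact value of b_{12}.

854

b_3 = 1, b_4 = 14, b_5 = 25, b_6 = 8, b_7 = -59, b_8 = -142, b_9 = -107, b_{10} = 212, b_{11} = 745, b_{12} = 854.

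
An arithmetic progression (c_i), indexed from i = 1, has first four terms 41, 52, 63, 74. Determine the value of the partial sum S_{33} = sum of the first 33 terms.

Common difference d = 11.
c_i = 41 + (i - 1)·11.
c_{33} = 393; S = 33·(41 + 393)/2 = 7161.

7161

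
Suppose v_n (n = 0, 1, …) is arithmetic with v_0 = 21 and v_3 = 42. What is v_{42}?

315

Common difference d = (42 - 21) / (3 - 0) = 7.
v_n = 21 + (n - 0)·7.
v_{42} = 21 + 42·7 = 315.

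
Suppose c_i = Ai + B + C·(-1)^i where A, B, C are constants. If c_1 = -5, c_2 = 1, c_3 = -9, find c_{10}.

At i = 1, 2, 3: A + B - C = -5; 2A + B + C = 1; 3A + B - C = -9.
Subtracting the first from the second: A + 2C = 6.
Subtracting the second from the third: A - 2C = -10.
Solving: C = 4, A = -2, then B = 1.
Therefore c_{10} = -20 + 1 + 4·1 = -15.

-15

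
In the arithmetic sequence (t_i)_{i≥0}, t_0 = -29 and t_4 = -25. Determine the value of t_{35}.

6

Common difference d = (-25 - (-29)) / (4 - 0) = 1.
t_i = -29 + (i - 0)·1.
t_{35} = -29 + 35·1 = 6.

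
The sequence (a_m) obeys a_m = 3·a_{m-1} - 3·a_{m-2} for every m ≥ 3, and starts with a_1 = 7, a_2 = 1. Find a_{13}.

Applying the relation repeatedly:
a_3 = -18;  a_4 = -57;  a_5 = -117;  …;  a_{10} = 1539;  a_{11} = 3159;  a_{12} = 4860;  a_{13} = 5103.

5103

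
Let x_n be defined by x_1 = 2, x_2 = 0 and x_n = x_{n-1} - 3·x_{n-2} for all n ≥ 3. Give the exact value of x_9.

Iterate the recurrence:
x_3 = -6  x_4 = -6  x_5 = 12  x_6 = 30  x_7 = -6  x_8 = -96  x_9 = -78.

-78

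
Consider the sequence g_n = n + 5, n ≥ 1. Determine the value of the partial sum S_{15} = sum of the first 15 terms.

Over n = 1..15: Σn = 120.
Total = (1)·120 + (5)·15 = 195.

195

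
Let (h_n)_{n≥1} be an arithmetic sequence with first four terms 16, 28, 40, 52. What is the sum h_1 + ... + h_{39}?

Common difference d = 12.
h_n = 16 + (n - 1)·12.
h_{39} = 472; S = 39·(16 + 472)/2 = 9516.

9516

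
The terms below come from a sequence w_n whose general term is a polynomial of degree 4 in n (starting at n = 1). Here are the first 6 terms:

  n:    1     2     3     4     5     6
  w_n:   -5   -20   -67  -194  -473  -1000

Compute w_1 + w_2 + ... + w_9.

-12345

1st diffs: -15, -47, -127, -279, -527.
2nd diffs: -32, -80, -152, -248.
3rd diffs: -48, -72, -96.
4th diffs: -24, -24 (constant).
So w_n = -n^4 + 2n^3 - 3n^2 - 5n + 2.
Continuing: -1895, -3302, -5389.
Summing n = 1..9 (9 terms) gives -12345.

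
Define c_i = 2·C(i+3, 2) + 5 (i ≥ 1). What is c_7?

C(10, 2) = 45, so c_7 = 95.

95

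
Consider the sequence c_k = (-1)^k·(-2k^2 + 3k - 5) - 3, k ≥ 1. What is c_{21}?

(-1)^21 = -1; -2k^2 + 3k - 5 at k=21 is -824; so c_{21} = 821.

821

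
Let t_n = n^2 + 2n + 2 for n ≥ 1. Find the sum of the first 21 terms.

Over n = 1..21: Σn = 231, Σn² = 3311.
Total = (1)·3311 + (2)·231 + (2)·21 = 3815.

3815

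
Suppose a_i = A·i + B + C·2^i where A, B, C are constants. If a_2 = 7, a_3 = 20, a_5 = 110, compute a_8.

997

At i = 2, 3, 5: 2A + B + 4C = 7; 3A + B + 8C = 20; 5A + B + 32C = 110.
Subtracting the first from the second: A + 4C = 13.
Subtracting the second from the third: 2A + 24C = 90.
Solving: C = 4, A = -3, then B = -3.
Therefore a_8 = -24 + (-3) + 4·256 = 997.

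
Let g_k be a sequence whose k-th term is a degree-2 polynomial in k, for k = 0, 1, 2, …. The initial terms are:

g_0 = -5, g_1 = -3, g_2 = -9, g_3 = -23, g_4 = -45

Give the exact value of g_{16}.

-933

1st diffs: 2, -6, -14, -22.
2nd diffs: -8, -8, -8 (constant).
So g_k = -4k^2 + 6k - 5.
Evaluating at k = 16 gives g_{16} = -933.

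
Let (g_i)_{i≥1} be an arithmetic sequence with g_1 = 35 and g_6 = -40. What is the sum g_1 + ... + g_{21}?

-2415

Common difference d = (-40 - 35) / (6 - 1) = -15.
g_i = 35 + (i - 1)·(-15).
g_{21} = -265; S = 21·(35 + (-265))/2 = -2415.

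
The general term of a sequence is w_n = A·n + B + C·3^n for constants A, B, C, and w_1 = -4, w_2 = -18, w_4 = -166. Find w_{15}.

-28697840

Write the equations: A + B + 3C = -4; 2A + B + 9C = -18; 4A + B + 81C = -166.
Subtracting the first from the second: A + 6C = -14.
Subtracting the second from the third: 2A + 72C = -148.
Solving: C = -2, A = -2, then B = 4.
Hence w_{15} = -2·15 + 4 + (-2)·14348907 = -28697840.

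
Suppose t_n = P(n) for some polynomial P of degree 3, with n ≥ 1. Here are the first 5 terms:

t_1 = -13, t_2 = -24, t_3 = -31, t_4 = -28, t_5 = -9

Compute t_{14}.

1872

1st diffs: -11, -7, 3, 19.
2nd diffs: 4, 10, 16.
3rd diffs: 6, 6 (constant).
Newton forward-difference form: t_n = -13 + (-11)·C(n-1,1) + 4·C(n-1,2) + 6·C(n-1,3).
At n = 14: n-1 = 13, so t_{14} = -13 - 143 + 312 + 1716 = 1872.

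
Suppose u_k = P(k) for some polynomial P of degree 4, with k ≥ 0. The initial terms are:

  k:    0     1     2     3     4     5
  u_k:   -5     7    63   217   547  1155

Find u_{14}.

1st diffs: 12, 56, 154, 330, 608.
2nd diffs: 44, 98, 176, 278.
3rd diffs: 54, 78, 102.
4th diffs: 24, 24 (constant).
Newton forward-difference form: u_k = -5 + 12·C(k,1) + 44·C(k,2) + 54·C(k,3) + 24·C(k,4).
At k = 14: k = 14, so u_{14} = -5 + 168 + 4004 + 19656 + 24024 = 47847.

47847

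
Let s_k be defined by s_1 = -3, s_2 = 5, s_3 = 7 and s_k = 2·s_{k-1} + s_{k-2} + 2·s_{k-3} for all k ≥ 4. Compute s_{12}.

Iterate the recurrence:
s_4 = 13;  s_5 = 43;  s_6 = 113;  s_7 = 295;  s_8 = 789;  s_9 = 2099;  s_{10} = 5577;  s_{11} = 14831;  s_{12} = 39437.

39437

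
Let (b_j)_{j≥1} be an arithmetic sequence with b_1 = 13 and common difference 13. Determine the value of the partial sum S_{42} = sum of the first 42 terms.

11739

b_j = 13 + (j - 1)·13.
b_{42} = 546; S = 42·(13 + 546)/2 = 11739.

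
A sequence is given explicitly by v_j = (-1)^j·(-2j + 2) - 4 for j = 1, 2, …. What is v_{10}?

(-1)^10 = 1; -2j + 2 at j=10 is -18; so v_{10} = -22.

-22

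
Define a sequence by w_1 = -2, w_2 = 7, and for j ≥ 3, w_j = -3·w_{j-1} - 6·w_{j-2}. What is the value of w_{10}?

3969

Step forward from the initial values:
w_3 = -9;  w_4 = -15;  w_5 = 99;  w_6 = -207;  w_7 = 27;  w_8 = 1161;  w_9 = -3645;  w_{10} = 3969.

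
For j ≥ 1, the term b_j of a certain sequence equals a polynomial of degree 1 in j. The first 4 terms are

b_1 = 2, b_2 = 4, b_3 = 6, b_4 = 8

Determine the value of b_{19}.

1st diffs: 2, 2, 2 (constant).
So b_j = 2j.
Evaluating at j = 19 gives b_{19} = 38.

38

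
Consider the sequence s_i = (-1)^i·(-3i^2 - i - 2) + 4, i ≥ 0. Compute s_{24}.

(-1)^24 = 1; -3i^2 - i - 2 at i=24 is -1754; so s_{24} = -1750.

-1750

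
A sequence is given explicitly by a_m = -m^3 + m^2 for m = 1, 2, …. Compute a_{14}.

a_{14} = -1·14^3 + 1·14^2 = -2548.

-2548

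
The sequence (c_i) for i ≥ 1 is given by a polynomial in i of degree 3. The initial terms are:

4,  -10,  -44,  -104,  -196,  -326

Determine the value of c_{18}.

1st diffs: -14, -34, -60, -92, -130.
2nd diffs: -20, -26, -32, -38.
3rd diffs: -6, -6, -6 (constant).
So c_i = -i^3 - 4i^2 + 5i + 4.
Evaluating at i = 18 gives c_{18} = -7034.

-7034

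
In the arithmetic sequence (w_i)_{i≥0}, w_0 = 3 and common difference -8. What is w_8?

-61

w_i = 3 + (i - 0)·(-8).
w_8 = 3 + 8·(-8) = -61.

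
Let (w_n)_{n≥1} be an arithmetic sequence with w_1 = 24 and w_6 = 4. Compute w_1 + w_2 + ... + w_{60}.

Common difference d = (4 - 24) / (6 - 1) = -4.
w_n = 24 + (n - 1)·(-4).
w_{60} = -212; S = 60·(24 + (-212))/2 = -5640.

-5640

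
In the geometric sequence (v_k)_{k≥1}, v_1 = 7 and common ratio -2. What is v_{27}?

v_k = 7·(-2)^(k-1).
v_{27} = 7·(-2)^26 = 469762048.

469762048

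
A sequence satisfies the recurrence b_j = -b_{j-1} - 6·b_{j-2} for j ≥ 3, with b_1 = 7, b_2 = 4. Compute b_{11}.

3854

b_3 = -46  b_4 = 22  b_5 = 254  b_6 = -386  b_7 = -1138  b_8 = 3454  b_9 = 3374  b_{10} = -24098  b_{11} = 3854.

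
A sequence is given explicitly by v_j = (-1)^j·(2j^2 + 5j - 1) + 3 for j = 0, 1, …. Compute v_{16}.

594

(-1)^16 = 1; 2j^2 + 5j - 1 at j=16 is 591; so v_{16} = 594.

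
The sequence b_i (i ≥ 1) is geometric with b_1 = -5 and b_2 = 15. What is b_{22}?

52301766015

Common ratio r = -3.
b_i = (-5)·(-3)^(i-1).
b_{22} = (-5)·(-3)^21 = 52301766015.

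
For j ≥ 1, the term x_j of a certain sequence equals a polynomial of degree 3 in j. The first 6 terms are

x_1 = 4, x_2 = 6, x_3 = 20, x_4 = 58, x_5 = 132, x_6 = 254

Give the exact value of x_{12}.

2666

1st diffs: 2, 14, 38, 74, 122.
2nd diffs: 12, 24, 36, 48.
3rd diffs: 12, 12, 12 (constant).
So x_j = 2j^3 - 6j^2 + 6j + 2.
Evaluating at j = 12 gives x_{12} = 2666.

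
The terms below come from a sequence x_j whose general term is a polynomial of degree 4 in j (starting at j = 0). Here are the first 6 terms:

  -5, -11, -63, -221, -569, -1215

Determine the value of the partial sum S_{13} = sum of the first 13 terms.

1st diffs: -6, -52, -158, -348, -646.
2nd diffs: -46, -106, -190, -298.
3rd diffs: -60, -84, -108.
4th diffs: -24, -24 (constant).
Newton forward-difference form: x_j = -5 + (-6)·C(j,1) + (-46)·C(j,2) + (-60)·C(j,3) + (-24)·C(j,4).
Continuing: …, -2291, -3953, -6381, -9779, …, x_{12} = -28193.
Summing j = 0..12 (13 terms) gives -87477.

-87477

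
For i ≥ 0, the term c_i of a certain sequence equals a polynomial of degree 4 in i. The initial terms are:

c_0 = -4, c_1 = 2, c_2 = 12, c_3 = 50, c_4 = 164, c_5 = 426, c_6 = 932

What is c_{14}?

33204

1st diffs: 6, 10, 38, 114, 262, 506.
2nd diffs: 4, 28, 76, 148, 244.
3rd diffs: 24, 48, 72, 96.
4th diffs: 24, 24, 24 (constant).
Newton forward-difference form: c_i = -4 + 6·C(i,1) + 4·C(i,2) + 24·C(i,3) + 24·C(i,4).
At i = 14: i = 14, so c_{14} = -4 + 84 + 364 + 8736 + 24024 = 33204.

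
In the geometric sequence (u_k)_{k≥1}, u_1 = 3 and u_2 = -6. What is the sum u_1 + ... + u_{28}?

-268435455

Common ratio r = -2.
u_k = 3·(-2)^(k-1).
S = 3·((-2)^28 - 1)/(-2 - 1) = 3·(268435456 - 1)/(-3) = -268435455.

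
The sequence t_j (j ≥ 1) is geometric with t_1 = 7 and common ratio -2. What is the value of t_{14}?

t_j = 7·(-2)^(j-1).
t_{14} = 7·(-2)^13 = -57344.

-57344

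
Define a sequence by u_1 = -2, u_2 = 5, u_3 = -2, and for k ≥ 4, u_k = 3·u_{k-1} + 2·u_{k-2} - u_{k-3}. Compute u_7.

Compute successive terms:
u_4 = 6  u_5 = 9  u_6 = 41  u_7 = 135.

135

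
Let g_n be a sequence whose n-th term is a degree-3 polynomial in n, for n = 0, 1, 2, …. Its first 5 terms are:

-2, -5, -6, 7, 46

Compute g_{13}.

1st diffs: -3, -1, 13, 39.
2nd diffs: 2, 14, 26.
3rd diffs: 12, 12 (constant).
So g_n = 2n^3 - 5n^2 - 2.
Evaluating at n = 13 gives g_{13} = 3547.

3547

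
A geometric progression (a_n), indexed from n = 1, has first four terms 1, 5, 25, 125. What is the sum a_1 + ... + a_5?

781

Common ratio r = 5.
a_n = 1·5^(n-1).
S = 1·(5^5 - 1)/(5 - 1) = 1·(3125 - 1)/(4) = 781.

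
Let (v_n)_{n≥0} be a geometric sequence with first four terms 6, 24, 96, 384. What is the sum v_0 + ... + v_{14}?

2147483646

Common ratio r = 4.
v_n = 6·4^(n-0).
S = 6·(4^15 - 1)/(4 - 1) = 6·(1073741824 - 1)/(3) = 2147483646.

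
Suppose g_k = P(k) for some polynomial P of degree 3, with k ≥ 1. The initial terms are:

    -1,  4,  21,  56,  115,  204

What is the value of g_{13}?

2171

1st diffs: 5, 17, 35, 59, 89.
2nd diffs: 12, 18, 24, 30.
3rd diffs: 6, 6, 6 (constant).
Newton forward-difference form: g_k = -1 + 5·C(k-1,1) + 12·C(k-1,2) + 6·C(k-1,3).
At k = 13: k-1 = 12, so g_{13} = -1 + 60 + 792 + 1320 = 2171.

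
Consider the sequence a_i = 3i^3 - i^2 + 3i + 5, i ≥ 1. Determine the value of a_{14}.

8083

a_{14} = 3·14^3 - 1·14^2 + 3·14 + 5 = 8083.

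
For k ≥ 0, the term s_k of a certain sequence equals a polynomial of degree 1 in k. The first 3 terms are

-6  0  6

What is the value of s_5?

1st diffs: 6, 6 (constant).
So s_k = 6k - 6.
Evaluating at k = 5 gives s_5 = 24.

24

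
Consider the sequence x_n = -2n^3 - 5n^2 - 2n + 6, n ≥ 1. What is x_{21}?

x_{21} = -2·21^3 - 5·21^2 - 2·21 + 6 = -20763.

-20763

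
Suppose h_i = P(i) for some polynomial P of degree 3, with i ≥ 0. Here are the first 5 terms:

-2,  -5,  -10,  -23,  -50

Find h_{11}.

1st diffs: -3, -5, -13, -27.
2nd diffs: -2, -8, -14.
3rd diffs: -6, -6 (constant).
So h_i = -i^3 + 2i^2 - 4i - 2.
Evaluating at i = 11 gives h_{11} = -1135.

-1135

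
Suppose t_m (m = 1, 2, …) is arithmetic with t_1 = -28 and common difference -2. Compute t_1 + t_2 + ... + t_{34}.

t_m = -28 + (m - 1)·(-2).
t_{34} = -94; S = 34·(-28 + (-94))/2 = -2074.

-2074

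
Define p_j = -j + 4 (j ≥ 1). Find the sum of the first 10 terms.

-15

Over j = 1..10: Σj = 55.
Total = (-1)·55 + (4)·10 = -15.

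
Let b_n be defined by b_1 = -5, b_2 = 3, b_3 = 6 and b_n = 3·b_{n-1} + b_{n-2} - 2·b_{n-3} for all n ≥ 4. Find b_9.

8990

b_4 = 31  b_5 = 93  b_6 = 298  b_7 = 925  b_8 = 2887  b_9 = 8990.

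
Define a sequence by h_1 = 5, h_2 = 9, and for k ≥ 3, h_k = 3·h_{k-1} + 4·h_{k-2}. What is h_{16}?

3006477105

h_3 = 47; h_4 = 177; h_5 = 719; …; h_{13} = 46976207; h_{14} = 187904817; h_{15} = 751619279; h_{16} = 3006477105.
(Characteristic roots are 4 and -1.)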